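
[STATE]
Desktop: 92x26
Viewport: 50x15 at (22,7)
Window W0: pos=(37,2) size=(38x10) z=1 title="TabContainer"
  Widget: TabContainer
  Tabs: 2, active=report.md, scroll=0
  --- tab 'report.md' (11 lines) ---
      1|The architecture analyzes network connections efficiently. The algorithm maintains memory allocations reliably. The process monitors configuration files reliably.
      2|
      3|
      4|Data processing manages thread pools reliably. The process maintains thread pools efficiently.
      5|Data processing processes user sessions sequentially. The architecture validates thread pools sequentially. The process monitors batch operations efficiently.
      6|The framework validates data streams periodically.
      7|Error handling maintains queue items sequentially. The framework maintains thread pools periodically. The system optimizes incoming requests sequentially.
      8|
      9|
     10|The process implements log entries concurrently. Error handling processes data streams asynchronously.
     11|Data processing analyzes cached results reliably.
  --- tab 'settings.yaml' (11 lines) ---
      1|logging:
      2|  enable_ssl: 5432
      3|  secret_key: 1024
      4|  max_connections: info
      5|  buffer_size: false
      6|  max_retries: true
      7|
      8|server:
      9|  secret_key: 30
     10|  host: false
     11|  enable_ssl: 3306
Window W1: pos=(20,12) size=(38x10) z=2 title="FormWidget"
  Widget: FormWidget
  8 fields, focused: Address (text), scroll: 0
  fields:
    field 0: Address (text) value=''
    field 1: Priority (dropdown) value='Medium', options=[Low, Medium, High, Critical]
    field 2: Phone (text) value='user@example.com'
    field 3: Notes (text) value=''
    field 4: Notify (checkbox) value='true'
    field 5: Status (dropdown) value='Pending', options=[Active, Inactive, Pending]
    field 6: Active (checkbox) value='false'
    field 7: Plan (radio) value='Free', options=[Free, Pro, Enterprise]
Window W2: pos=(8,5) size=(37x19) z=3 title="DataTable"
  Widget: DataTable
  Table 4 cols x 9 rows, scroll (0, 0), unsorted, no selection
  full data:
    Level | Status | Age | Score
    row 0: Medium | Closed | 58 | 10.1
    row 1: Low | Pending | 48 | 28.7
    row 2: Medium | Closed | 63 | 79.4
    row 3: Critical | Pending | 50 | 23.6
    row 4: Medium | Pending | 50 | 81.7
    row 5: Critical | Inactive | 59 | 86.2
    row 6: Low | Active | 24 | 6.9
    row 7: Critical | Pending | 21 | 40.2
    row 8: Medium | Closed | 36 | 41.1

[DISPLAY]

──────────────────────┨hitecture analyzes network 
us  │Age│Score        ┃                           
────┼───┼─────        ┃                           
ed  │58 │10.1         ┃ocessing manages thread poo
ing │48 │28.7         ┃━━━━━━━━━━━━━━━━━━━━━━━━━━━
ed  │63 │79.4         ┃━━━━━━━━━━━━┓              
ing │50 │23.6         ┃            ┃              
ing │50 │81.7         ┃────────────┨              
tive│59 │86.2         ┃           ]┃              
ve  │24 │6.9          ┃          ▼]┃              
ing │21 │40.2         ┃ple.com    ]┃              
ed  │36 │41.1         ┃           ]┃              
                      ┃            ┃              
                      ┃          ▼]┃              
                      ┃━━━━━━━━━━━━┛              


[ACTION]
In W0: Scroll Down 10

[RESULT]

──────────────────────┨ocessing analyzes cached re
us  │Age│Score        ┃                           
────┼───┼─────        ┃                           
ed  │58 │10.1         ┃                           
ing │48 │28.7         ┃━━━━━━━━━━━━━━━━━━━━━━━━━━━
ed  │63 │79.4         ┃━━━━━━━━━━━━┓              
ing │50 │23.6         ┃            ┃              
ing │50 │81.7         ┃────────────┨              
tive│59 │86.2         ┃           ]┃              
ve  │24 │6.9          ┃          ▼]┃              
ing │21 │40.2         ┃ple.com    ]┃              
ed  │36 │41.1         ┃           ]┃              
                      ┃            ┃              
                      ┃          ▼]┃              
                      ┃━━━━━━━━━━━━┛              


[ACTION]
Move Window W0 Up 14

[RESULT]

──────────────────────┨                           
us  │Age│Score        ┃                           
────┼───┼─────        ┃━━━━━━━━━━━━━━━━━━━━━━━━━━━
ed  │58 │10.1         ┃                           
ing │48 │28.7         ┃                           
ed  │63 │79.4         ┃━━━━━━━━━━━━┓              
ing │50 │23.6         ┃            ┃              
ing │50 │81.7         ┃────────────┨              
tive│59 │86.2         ┃           ]┃              
ve  │24 │6.9          ┃          ▼]┃              
ing │21 │40.2         ┃ple.com    ]┃              
ed  │36 │41.1         ┃           ]┃              
                      ┃            ┃              
                      ┃          ▼]┃              
                      ┃━━━━━━━━━━━━┛              


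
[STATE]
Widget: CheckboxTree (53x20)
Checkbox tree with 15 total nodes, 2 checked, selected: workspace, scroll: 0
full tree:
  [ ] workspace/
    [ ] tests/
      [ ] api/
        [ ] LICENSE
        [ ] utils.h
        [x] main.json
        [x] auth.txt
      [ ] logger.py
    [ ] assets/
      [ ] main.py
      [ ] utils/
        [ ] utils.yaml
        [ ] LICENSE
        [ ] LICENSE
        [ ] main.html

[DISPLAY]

>[-] workspace/                                      
   [-] tests/                                        
     [-] api/                                        
       [ ] LICENSE                                   
       [ ] utils.h                                   
       [x] main.json                                 
       [x] auth.txt                                  
     [ ] logger.py                                   
   [ ] assets/                                       
     [ ] main.py                                     
     [ ] utils/                                      
       [ ] utils.yaml                                
       [ ] LICENSE                                   
       [ ] LICENSE                                   
       [ ] main.html                                 
                                                     
                                                     
                                                     
                                                     
                                                     


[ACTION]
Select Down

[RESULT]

 [-] workspace/                                      
>  [-] tests/                                        
     [-] api/                                        
       [ ] LICENSE                                   
       [ ] utils.h                                   
       [x] main.json                                 
       [x] auth.txt                                  
     [ ] logger.py                                   
   [ ] assets/                                       
     [ ] main.py                                     
     [ ] utils/                                      
       [ ] utils.yaml                                
       [ ] LICENSE                                   
       [ ] LICENSE                                   
       [ ] main.html                                 
                                                     
                                                     
                                                     
                                                     
                                                     


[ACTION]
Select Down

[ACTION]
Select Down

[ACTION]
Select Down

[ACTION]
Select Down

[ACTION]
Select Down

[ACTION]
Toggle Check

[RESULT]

 [-] workspace/                                      
   [-] tests/                                        
     [-] api/                                        
       [ ] LICENSE                                   
       [ ] utils.h                                   
       [x] main.json                                 
>      [ ] auth.txt                                  
     [ ] logger.py                                   
   [ ] assets/                                       
     [ ] main.py                                     
     [ ] utils/                                      
       [ ] utils.yaml                                
       [ ] LICENSE                                   
       [ ] LICENSE                                   
       [ ] main.html                                 
                                                     
                                                     
                                                     
                                                     
                                                     


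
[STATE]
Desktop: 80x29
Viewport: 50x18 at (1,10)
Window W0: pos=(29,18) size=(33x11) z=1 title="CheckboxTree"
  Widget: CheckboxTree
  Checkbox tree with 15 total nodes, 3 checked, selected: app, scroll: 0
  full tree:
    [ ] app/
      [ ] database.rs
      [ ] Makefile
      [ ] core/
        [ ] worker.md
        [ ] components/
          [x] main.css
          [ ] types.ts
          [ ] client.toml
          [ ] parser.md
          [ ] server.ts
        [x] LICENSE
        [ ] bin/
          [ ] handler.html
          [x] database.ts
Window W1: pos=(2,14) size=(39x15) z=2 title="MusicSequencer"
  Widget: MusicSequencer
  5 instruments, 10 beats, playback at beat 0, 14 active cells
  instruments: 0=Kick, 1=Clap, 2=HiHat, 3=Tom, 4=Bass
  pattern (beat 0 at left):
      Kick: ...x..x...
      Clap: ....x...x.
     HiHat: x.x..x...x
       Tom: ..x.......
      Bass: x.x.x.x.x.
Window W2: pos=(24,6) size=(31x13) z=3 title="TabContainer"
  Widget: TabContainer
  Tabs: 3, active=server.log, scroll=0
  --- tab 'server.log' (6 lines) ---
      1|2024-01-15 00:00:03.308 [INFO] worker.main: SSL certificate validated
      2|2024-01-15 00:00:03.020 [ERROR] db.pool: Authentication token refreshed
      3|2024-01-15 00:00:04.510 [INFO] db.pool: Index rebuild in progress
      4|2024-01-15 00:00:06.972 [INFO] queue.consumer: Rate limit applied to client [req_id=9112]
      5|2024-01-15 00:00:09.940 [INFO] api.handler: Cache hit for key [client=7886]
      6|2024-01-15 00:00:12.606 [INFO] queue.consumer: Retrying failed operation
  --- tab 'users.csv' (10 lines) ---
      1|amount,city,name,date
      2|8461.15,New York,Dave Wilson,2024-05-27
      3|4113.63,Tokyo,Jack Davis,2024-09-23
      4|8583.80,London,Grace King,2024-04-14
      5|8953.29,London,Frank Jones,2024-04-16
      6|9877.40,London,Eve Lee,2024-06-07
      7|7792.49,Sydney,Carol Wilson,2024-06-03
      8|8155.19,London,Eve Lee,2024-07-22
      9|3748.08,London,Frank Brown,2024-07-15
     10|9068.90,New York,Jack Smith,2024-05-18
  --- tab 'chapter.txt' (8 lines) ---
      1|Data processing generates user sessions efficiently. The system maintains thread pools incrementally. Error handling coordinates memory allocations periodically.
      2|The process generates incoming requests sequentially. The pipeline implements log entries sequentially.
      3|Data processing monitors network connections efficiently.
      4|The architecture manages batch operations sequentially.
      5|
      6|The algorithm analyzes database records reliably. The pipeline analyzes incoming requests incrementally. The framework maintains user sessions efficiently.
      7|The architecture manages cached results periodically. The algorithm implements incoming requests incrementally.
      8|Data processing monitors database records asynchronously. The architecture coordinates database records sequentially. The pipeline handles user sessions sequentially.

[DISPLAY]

                       ┃──────────────────────────
                       ┃2024-01-15 00:00:03.308 [I
                       ┃2024-01-15 00:00:03.020 [E
                       ┃2024-01-15 00:00:04.510 [I
 ┏━━━━━━━━━━━━━━━━━━━━━┃2024-01-15 00:00:06.972 [I
 ┃ MusicSequencer      ┃2024-01-15 00:00:09.940 [I
 ┠─────────────────────┃2024-01-15 00:00:12.606 [I
 ┃      ▼123456789     ┃                          
 ┃  Kick···█··█···     ┗━━━━━━━━━━━━━━━━━━━━━━━━━━
 ┃  Clap····█···█·                     ┃ee        
 ┃ HiHat█·█··█···█                     ┃──────────
 ┃   Tom··█·······                     ┃          
 ┃  Bass█·█·█·█·█·                     ┃base.rs   
 ┃                                     ┃file      
 ┃                                     ┃/         
 ┃                                     ┃rker.md   
 ┃                                     ┃mponents/ 
 ┃                                     ┃main.css  


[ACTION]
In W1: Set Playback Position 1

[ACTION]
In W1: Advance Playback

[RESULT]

                       ┃──────────────────────────
                       ┃2024-01-15 00:00:03.308 [I
                       ┃2024-01-15 00:00:03.020 [E
                       ┃2024-01-15 00:00:04.510 [I
 ┏━━━━━━━━━━━━━━━━━━━━━┃2024-01-15 00:00:06.972 [I
 ┃ MusicSequencer      ┃2024-01-15 00:00:09.940 [I
 ┠─────────────────────┃2024-01-15 00:00:12.606 [I
 ┃      01▼3456789     ┃                          
 ┃  Kick···█··█···     ┗━━━━━━━━━━━━━━━━━━━━━━━━━━
 ┃  Clap····█···█·                     ┃ee        
 ┃ HiHat█·█··█···█                     ┃──────────
 ┃   Tom··█·······                     ┃          
 ┃  Bass█·█·█·█·█·                     ┃base.rs   
 ┃                                     ┃file      
 ┃                                     ┃/         
 ┃                                     ┃rker.md   
 ┃                                     ┃mponents/ 
 ┃                                     ┃main.css  


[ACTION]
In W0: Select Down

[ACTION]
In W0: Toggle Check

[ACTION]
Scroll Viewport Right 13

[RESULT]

          ┃─────────────────────────────┃         
          ┃2024-01-15 00:00:03.308 [INFO┃         
          ┃2024-01-15 00:00:03.020 [ERRO┃         
          ┃2024-01-15 00:00:04.510 [INFO┃         
━━━━━━━━━━┃2024-01-15 00:00:06.972 [INFO┃         
ncer      ┃2024-01-15 00:00:09.940 [INFO┃         
──────────┃2024-01-15 00:00:12.606 [INFO┃         
56789     ┃                             ┃         
·█···     ┗━━━━━━━━━━━━━━━━━━━━━━━━━━━━━┛━━━━━━┓  
···█·                     ┃ee                  ┃  
█···█                     ┃────────────────────┨  
·····                     ┃                    ┃  
·█·█·                     ┃base.rs             ┃  
                          ┃file                ┃  
                          ┃/                   ┃  
                          ┃rker.md             ┃  
                          ┃mponents/           ┃  
                          ┃main.css            ┃  


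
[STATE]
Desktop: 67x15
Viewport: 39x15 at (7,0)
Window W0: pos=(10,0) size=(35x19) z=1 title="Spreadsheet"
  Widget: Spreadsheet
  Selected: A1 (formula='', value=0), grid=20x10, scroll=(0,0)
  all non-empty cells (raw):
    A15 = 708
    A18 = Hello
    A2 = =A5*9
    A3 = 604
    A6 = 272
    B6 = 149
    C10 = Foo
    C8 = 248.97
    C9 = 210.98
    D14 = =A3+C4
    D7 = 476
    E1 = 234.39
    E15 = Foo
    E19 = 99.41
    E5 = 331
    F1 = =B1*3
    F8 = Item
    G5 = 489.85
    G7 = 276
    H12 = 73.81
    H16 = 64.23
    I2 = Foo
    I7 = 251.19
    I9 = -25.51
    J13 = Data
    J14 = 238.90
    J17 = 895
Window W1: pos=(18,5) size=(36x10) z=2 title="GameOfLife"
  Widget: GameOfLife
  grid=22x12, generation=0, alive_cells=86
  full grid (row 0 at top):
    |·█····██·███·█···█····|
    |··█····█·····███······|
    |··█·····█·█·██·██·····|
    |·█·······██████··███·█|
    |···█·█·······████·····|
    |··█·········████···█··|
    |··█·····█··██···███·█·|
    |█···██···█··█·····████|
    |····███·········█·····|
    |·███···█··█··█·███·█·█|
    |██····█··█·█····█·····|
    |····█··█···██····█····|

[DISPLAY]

   ┏━━━━━━━━━━━━━━━━━━━━━━━━━━━━━━━━━┓ 
   ┃ Spreadsheet                     ┃ 
   ┠─────────────────────────────────┨ 
   ┃A1:                              ┃ 
   ┃       A       B       C       D ┃ 
   ┃-------┏━━━━━━━━━━━━━━━━━━━━━━━━━━━
   ┃  1    ┃ GameOfLife                
   ┃  2    ┠───────────────────────────
   ┃  3    ┃Gen: 0                     
   ┃  4    ┃·█·······██████··███·█     
   ┃  5    ┃···█·█·······████·····     
   ┃  6    ┃··█·········████···█··     
   ┃  7    ┃··█·····█··██···███·█·     
   ┃  8    ┃█···██···█··█·····████     
   ┃  9    ┗━━━━━━━━━━━━━━━━━━━━━━━━━━━


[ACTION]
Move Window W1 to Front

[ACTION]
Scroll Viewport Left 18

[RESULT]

          ┏━━━━━━━━━━━━━━━━━━━━━━━━━━━━
          ┃ Spreadsheet                
          ┠────────────────────────────
          ┃A1:                         
          ┃       A       B       C    
          ┃-------┏━━━━━━━━━━━━━━━━━━━━
          ┃  1    ┃ GameOfLife         
          ┃  2    ┠────────────────────
          ┃  3    ┃Gen: 0              
          ┃  4    ┃·█·······██████··███
          ┃  5    ┃···█·█·······████···
          ┃  6    ┃··█·········████···█
          ┃  7    ┃··█·····█··██···███·
          ┃  8    ┃█···██···█··█·····██
          ┃  9    ┗━━━━━━━━━━━━━━━━━━━━


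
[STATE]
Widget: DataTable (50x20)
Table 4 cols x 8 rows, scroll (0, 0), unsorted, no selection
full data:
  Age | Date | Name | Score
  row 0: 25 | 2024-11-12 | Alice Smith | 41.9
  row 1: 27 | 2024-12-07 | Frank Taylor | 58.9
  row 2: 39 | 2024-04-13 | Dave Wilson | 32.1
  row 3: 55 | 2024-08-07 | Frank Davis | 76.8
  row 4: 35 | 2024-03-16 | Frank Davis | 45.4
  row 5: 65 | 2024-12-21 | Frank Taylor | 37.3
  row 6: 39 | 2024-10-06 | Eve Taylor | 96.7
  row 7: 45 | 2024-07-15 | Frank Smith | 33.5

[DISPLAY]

Age│Date      │Name        │Score                 
───┼──────────┼────────────┼─────                 
25 │2024-11-12│Alice Smith │41.9                  
27 │2024-12-07│Frank Taylor│58.9                  
39 │2024-04-13│Dave Wilson │32.1                  
55 │2024-08-07│Frank Davis │76.8                  
35 │2024-03-16│Frank Davis │45.4                  
65 │2024-12-21│Frank Taylor│37.3                  
39 │2024-10-06│Eve Taylor  │96.7                  
45 │2024-07-15│Frank Smith │33.5                  
                                                  
                                                  
                                                  
                                                  
                                                  
                                                  
                                                  
                                                  
                                                  
                                                  


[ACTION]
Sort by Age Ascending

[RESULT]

Ag▲│Date      │Name        │Score                 
───┼──────────┼────────────┼─────                 
25 │2024-11-12│Alice Smith │41.9                  
27 │2024-12-07│Frank Taylor│58.9                  
35 │2024-03-16│Frank Davis │45.4                  
39 │2024-04-13│Dave Wilson │32.1                  
39 │2024-10-06│Eve Taylor  │96.7                  
45 │2024-07-15│Frank Smith │33.5                  
55 │2024-08-07│Frank Davis │76.8                  
65 │2024-12-21│Frank Taylor│37.3                  
                                                  
                                                  
                                                  
                                                  
                                                  
                                                  
                                                  
                                                  
                                                  
                                                  


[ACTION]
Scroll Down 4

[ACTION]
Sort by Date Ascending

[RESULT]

Age│Date     ▲│Name        │Score                 
───┼──────────┼────────────┼─────                 
35 │2024-03-16│Frank Davis │45.4                  
39 │2024-04-13│Dave Wilson │32.1                  
45 │2024-07-15│Frank Smith │33.5                  
55 │2024-08-07│Frank Davis │76.8                  
39 │2024-10-06│Eve Taylor  │96.7                  
25 │2024-11-12│Alice Smith │41.9                  
27 │2024-12-07│Frank Taylor│58.9                  
65 │2024-12-21│Frank Taylor│37.3                  
                                                  
                                                  
                                                  
                                                  
                                                  
                                                  
                                                  
                                                  
                                                  
                                                  


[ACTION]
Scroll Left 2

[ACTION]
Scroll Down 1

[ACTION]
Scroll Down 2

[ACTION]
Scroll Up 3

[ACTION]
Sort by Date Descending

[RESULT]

Age│Date     ▼│Name        │Score                 
───┼──────────┼────────────┼─────                 
65 │2024-12-21│Frank Taylor│37.3                  
27 │2024-12-07│Frank Taylor│58.9                  
25 │2024-11-12│Alice Smith │41.9                  
39 │2024-10-06│Eve Taylor  │96.7                  
55 │2024-08-07│Frank Davis │76.8                  
45 │2024-07-15│Frank Smith │33.5                  
39 │2024-04-13│Dave Wilson │32.1                  
35 │2024-03-16│Frank Davis │45.4                  
                                                  
                                                  
                                                  
                                                  
                                                  
                                                  
                                                  
                                                  
                                                  
                                                  


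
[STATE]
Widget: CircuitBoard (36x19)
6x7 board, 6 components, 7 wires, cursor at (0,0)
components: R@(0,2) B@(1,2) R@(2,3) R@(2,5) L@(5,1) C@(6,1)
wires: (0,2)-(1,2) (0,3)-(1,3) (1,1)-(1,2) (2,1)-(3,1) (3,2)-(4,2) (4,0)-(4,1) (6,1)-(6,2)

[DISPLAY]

   0 1 2 3 4 5                      
0  [.]      R   ·                   
            │   │                   
1       · ─ B   ·                   
                                    
2       ·       R       R           
        │                           
3       ·   ·                       
            │                       
4   · ─ ·   ·                       
                                    
5       L                           
                                    
6       C ─ ·                       
Cursor: (0,0)                       
                                    
                                    
                                    
                                    


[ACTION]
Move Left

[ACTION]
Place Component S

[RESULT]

   0 1 2 3 4 5                      
0  [S]      R   ·                   
            │   │                   
1       · ─ B   ·                   
                                    
2       ·       R       R           
        │                           
3       ·   ·                       
            │                       
4   · ─ ·   ·                       
                                    
5       L                           
                                    
6       C ─ ·                       
Cursor: (0,0)                       
                                    
                                    
                                    
                                    


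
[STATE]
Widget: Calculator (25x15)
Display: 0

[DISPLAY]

                        0
┌───┬───┬───┬───┐        
│ 7 │ 8 │ 9 │ ÷ │        
├───┼───┼───┼───┤        
│ 4 │ 5 │ 6 │ × │        
├───┼───┼───┼───┤        
│ 1 │ 2 │ 3 │ - │        
├───┼───┼───┼───┤        
│ 0 │ . │ = │ + │        
├───┼───┼───┼───┤        
│ C │ MC│ MR│ M+│        
└───┴───┴───┴───┘        
                         
                         
                         


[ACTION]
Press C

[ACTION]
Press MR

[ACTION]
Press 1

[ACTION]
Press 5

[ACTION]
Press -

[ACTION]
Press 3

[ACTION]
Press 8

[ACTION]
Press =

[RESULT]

                      -23
┌───┬───┬───┬───┐        
│ 7 │ 8 │ 9 │ ÷ │        
├───┼───┼───┼───┤        
│ 4 │ 5 │ 6 │ × │        
├───┼───┼───┼───┤        
│ 1 │ 2 │ 3 │ - │        
├───┼───┼───┼───┤        
│ 0 │ . │ = │ + │        
├───┼───┼───┼───┤        
│ C │ MC│ MR│ M+│        
└───┴───┴───┴───┘        
                         
                         
                         


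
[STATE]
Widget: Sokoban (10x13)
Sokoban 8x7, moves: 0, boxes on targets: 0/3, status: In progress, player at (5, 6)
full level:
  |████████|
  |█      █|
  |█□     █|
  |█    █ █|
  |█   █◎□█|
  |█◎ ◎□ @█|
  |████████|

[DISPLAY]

████████  
█      █  
█□     █  
█    █ █  
█   █◎□█  
█◎ ◎□ @█  
████████  
Moves: 0  
          
          
          
          
          


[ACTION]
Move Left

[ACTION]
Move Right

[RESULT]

████████  
█      █  
█□     █  
█    █ █  
█   █◎□█  
█◎ ◎□ @█  
████████  
Moves: 2  
          
          
          
          
          


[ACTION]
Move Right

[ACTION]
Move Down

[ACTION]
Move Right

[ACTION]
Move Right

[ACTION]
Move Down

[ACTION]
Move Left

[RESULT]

████████  
█      █  
█□     █  
█    █ █  
█   █◎□█  
█◎ ◎□@ █  
████████  
Moves: 3  
          
          
          
          
          


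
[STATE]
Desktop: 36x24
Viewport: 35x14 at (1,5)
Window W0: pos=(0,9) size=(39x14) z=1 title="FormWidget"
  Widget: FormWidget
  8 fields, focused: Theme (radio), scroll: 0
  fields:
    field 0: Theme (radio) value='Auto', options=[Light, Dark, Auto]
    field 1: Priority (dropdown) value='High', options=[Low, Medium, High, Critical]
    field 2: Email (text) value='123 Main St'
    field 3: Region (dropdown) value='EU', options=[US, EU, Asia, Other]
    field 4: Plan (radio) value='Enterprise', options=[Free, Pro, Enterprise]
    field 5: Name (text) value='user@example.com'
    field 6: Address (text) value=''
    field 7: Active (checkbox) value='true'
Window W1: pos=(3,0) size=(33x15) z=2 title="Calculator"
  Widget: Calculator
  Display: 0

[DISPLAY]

  ┃│ 7 │ 8 │ 9 │ ÷ │              ┃
  ┃├───┼───┼───┼───┤              ┃
  ┃│ 4 │ 5 │ 6 │ × │              ┃
  ┃├───┼───┼───┼───┤              ┃
━━┃│ 1 │ 2 │ 3 │ - │              ┃
 F┃├───┼───┼───┼───┤              ┃
──┃│ 0 │ . │ = │ + │              ┃
> ┃├───┼───┼───┼───┤              ┃
  ┃│ C │ MC│ MR│ M+│              ┃
  ┗━━━━━━━━━━━━━━━━━━━━━━━━━━━━━━━┛
  Region:     [EU                  
  Plan:       ( ) Free  ( ) Pro  (●
  Name:       [user@example.com    
  Address:    [                    


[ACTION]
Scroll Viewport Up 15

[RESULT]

  ┏━━━━━━━━━━━━━━━━━━━━━━━━━━━━━━━┓
  ┃ Calculator                    ┃
  ┠───────────────────────────────┨
  ┃                              0┃
  ┃┌───┬───┬───┬───┐              ┃
  ┃│ 7 │ 8 │ 9 │ ÷ │              ┃
  ┃├───┼───┼───┼───┤              ┃
  ┃│ 4 │ 5 │ 6 │ × │              ┃
  ┃├───┼───┼───┼───┤              ┃
━━┃│ 1 │ 2 │ 3 │ - │              ┃
 F┃├───┼───┼───┼───┤              ┃
──┃│ 0 │ . │ = │ + │              ┃
> ┃├───┼───┼───┼───┤              ┃
  ┃│ C │ MC│ MR│ M+│              ┃


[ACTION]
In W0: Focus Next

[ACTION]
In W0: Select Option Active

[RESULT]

  ┏━━━━━━━━━━━━━━━━━━━━━━━━━━━━━━━┓
  ┃ Calculator                    ┃
  ┠───────────────────────────────┨
  ┃                              0┃
  ┃┌───┬───┬───┬───┐              ┃
  ┃│ 7 │ 8 │ 9 │ ÷ │              ┃
  ┃├───┼───┼───┼───┤              ┃
  ┃│ 4 │ 5 │ 6 │ × │              ┃
  ┃├───┼───┼───┼───┤              ┃
━━┃│ 1 │ 2 │ 3 │ - │              ┃
 F┃├───┼───┼───┼───┤              ┃
──┃│ 0 │ . │ = │ + │              ┃
  ┃├───┼───┼───┼───┤              ┃
> ┃│ C │ MC│ MR│ M+│              ┃


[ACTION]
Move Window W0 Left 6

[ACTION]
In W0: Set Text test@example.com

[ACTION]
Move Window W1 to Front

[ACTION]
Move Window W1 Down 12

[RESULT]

                                   
                                   
                                   
                                   
                                   
                                   
                                   
                                   
                                   
━━┏━━━━━━━━━━━━━━━━━━━━━━━━━━━━━━━┓
 F┃ Calculator                    ┃
──┠───────────────────────────────┨
  ┃                              0┃
> ┃┌───┬───┬───┬───┐              ┃


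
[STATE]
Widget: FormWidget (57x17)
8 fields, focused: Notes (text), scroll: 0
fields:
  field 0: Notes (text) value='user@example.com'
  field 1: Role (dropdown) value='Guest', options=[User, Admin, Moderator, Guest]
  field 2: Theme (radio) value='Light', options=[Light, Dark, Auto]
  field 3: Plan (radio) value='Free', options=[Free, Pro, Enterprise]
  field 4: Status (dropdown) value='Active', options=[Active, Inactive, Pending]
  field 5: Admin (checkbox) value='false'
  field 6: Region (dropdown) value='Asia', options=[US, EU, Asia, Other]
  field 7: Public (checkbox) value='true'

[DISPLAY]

> Notes:      [user@example.com                         ]
  Role:       [Guest                                   ▼]
  Theme:      (●) Light  ( ) Dark  ( ) Auto              
  Plan:       (●) Free  ( ) Pro  ( ) Enterprise          
  Status:     [Active                                  ▼]
  Admin:      [ ]                                        
  Region:     [Asia                                    ▼]
  Public:     [x]                                        
                                                         
                                                         
                                                         
                                                         
                                                         
                                                         
                                                         
                                                         
                                                         


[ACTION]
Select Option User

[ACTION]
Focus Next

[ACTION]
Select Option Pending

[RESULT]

  Notes:      [user@example.com                         ]
> Role:       [Guest                                   ▼]
  Theme:      (●) Light  ( ) Dark  ( ) Auto              
  Plan:       (●) Free  ( ) Pro  ( ) Enterprise          
  Status:     [Active                                  ▼]
  Admin:      [ ]                                        
  Region:     [Asia                                    ▼]
  Public:     [x]                                        
                                                         
                                                         
                                                         
                                                         
                                                         
                                                         
                                                         
                                                         
                                                         


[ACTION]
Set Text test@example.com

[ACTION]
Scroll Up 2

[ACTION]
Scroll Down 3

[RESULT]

  Plan:       (●) Free  ( ) Pro  ( ) Enterprise          
  Status:     [Active                                  ▼]
  Admin:      [ ]                                        
  Region:     [Asia                                    ▼]
  Public:     [x]                                        
                                                         
                                                         
                                                         
                                                         
                                                         
                                                         
                                                         
                                                         
                                                         
                                                         
                                                         
                                                         


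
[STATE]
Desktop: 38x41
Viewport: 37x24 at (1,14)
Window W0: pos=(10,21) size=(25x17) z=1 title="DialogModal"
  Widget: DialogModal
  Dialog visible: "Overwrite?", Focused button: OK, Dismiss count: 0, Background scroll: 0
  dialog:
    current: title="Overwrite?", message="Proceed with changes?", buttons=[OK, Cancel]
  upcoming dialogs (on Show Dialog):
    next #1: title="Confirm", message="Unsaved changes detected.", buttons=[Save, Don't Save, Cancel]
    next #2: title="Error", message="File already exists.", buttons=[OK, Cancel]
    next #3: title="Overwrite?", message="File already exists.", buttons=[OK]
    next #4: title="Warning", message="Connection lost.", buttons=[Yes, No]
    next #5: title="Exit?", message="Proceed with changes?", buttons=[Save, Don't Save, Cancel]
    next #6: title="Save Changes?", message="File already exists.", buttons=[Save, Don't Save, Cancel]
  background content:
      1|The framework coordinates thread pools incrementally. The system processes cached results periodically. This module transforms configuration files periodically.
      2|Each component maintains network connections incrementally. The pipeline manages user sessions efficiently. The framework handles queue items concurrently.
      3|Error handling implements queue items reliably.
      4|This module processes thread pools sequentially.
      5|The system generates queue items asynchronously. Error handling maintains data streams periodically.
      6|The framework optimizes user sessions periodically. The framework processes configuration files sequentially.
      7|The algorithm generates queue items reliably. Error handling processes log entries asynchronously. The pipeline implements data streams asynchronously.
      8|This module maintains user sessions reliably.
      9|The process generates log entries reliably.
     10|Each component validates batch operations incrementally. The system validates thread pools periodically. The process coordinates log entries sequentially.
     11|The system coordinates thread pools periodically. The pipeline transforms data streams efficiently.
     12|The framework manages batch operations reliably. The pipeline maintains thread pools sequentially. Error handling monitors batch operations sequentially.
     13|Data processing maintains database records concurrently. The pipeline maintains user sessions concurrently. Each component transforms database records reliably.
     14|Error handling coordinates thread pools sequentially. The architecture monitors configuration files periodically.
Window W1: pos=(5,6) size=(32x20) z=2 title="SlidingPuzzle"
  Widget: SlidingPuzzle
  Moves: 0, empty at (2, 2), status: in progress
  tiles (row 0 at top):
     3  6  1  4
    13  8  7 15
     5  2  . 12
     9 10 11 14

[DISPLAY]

    ┃│  5 │  2 │    │ 12 │         ┃ 
    ┃├────┼────┼────┼────┤         ┃ 
    ┃│  9 │ 10 │ 11 │ 14 │         ┃ 
    ┃└────┴────┴────┴────┘         ┃ 
    ┃Moves: 0                      ┃ 
    ┃                              ┃ 
    ┃                              ┃ 
    ┃                              ┃ 
    ┃                              ┃ 
    ┃                              ┃ 
    ┃                              ┃ 
    ┗━━━━━━━━━━━━━━━━━━━━━━━━━━━━━━┛ 
         ┃Error handling implemen┃   
         ┃This module processes t┃   
         ┃Th┌─────────────────┐qu┃   
         ┃Th│    Overwrite?   │es┃   
         ┃Th│Proceed with chan│es┃   
         ┃Th│  [OK]  Cancel   │ u┃   
         ┃Th└─────────────────┘ l┃   
         ┃Each component validate┃   
         ┃The system coordinates ┃   
         ┃The framework manages b┃   
         ┃Data processing maintai┃   
         ┗━━━━━━━━━━━━━━━━━━━━━━━┛   


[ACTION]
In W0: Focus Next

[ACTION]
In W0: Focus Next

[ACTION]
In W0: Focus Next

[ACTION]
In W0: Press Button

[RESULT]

    ┃│  5 │  2 │    │ 12 │         ┃ 
    ┃├────┼────┼────┼────┤         ┃ 
    ┃│  9 │ 10 │ 11 │ 14 │         ┃ 
    ┃└────┴────┴────┴────┘         ┃ 
    ┃Moves: 0                      ┃ 
    ┃                              ┃ 
    ┃                              ┃ 
    ┃                              ┃ 
    ┃                              ┃ 
    ┃                              ┃ 
    ┃                              ┃ 
    ┗━━━━━━━━━━━━━━━━━━━━━━━━━━━━━━┛ 
         ┃Error handling implemen┃   
         ┃This module processes t┃   
         ┃The system generates qu┃   
         ┃The framework optimizes┃   
         ┃The algorithm generates┃   
         ┃This module maintains u┃   
         ┃The process generates l┃   
         ┃Each component validate┃   
         ┃The system coordinates ┃   
         ┃The framework manages b┃   
         ┃Data processing maintai┃   
         ┗━━━━━━━━━━━━━━━━━━━━━━━┛   


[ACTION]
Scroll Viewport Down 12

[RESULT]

    ┃└────┴────┴────┴────┘         ┃ 
    ┃Moves: 0                      ┃ 
    ┃                              ┃ 
    ┃                              ┃ 
    ┃                              ┃ 
    ┃                              ┃ 
    ┃                              ┃ 
    ┃                              ┃ 
    ┗━━━━━━━━━━━━━━━━━━━━━━━━━━━━━━┛ 
         ┃Error handling implemen┃   
         ┃This module processes t┃   
         ┃The system generates qu┃   
         ┃The framework optimizes┃   
         ┃The algorithm generates┃   
         ┃This module maintains u┃   
         ┃The process generates l┃   
         ┃Each component validate┃   
         ┃The system coordinates ┃   
         ┃The framework manages b┃   
         ┃Data processing maintai┃   
         ┗━━━━━━━━━━━━━━━━━━━━━━━┛   
                                     
                                     
                                     
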